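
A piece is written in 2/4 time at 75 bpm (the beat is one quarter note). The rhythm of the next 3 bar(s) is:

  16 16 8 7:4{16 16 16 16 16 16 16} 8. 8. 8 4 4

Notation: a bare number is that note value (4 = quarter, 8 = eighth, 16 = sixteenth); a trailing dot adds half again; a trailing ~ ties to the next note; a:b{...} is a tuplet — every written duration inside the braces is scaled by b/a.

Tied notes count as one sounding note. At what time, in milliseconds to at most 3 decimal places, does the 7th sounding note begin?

1. 0.0ms @ 0 + 200.0ms (1/4)
2. 200.0ms @ 1/4 + 200.0ms (1/4)
3. 400.0ms @ 1/2 + 400.0ms (1/2)
4. 800.0ms @ 1 + 114.286ms (1/7)
5. 914.286ms @ 8/7 + 114.286ms (1/7)
6. 1028.571ms @ 9/7 + 114.286ms (1/7)
7. 1142.857ms @ 10/7 + 114.286ms (1/7)
8. 1257.143ms @ 11/7 + 114.286ms (1/7)
9. 1371.429ms @ 12/7 + 114.286ms (1/7)
10. 1485.714ms @ 13/7 + 114.286ms (1/7)
11. 1600.0ms @ 2 + 600.0ms (3/4)
12. 2200.0ms @ 11/4 + 600.0ms (3/4)
13. 2800.0ms @ 7/2 + 400.0ms (1/2)
14. 3200.0ms @ 4 + 800.0ms (1)
15. 4000.0ms @ 5 + 800.0ms (1)

note 7 onset = 10/7b = 1142.857ms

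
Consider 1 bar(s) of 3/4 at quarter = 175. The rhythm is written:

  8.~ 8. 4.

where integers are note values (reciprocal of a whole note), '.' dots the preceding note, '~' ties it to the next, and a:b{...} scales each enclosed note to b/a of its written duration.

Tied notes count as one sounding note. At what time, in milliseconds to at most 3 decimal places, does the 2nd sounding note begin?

1. 0.0ms @ 0 + 514.286ms (3/2)
2. 514.286ms @ 3/2 + 514.286ms (3/2)

note 2 onset = 3/2b = 514.286ms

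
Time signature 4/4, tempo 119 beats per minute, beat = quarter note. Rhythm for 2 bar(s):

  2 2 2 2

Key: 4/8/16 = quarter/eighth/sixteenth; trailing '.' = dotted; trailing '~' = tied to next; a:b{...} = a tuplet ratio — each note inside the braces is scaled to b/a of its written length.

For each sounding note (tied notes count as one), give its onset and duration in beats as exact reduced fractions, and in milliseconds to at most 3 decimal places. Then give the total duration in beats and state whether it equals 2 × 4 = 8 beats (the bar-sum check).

1) 0.0ms=0b +1008.403ms=2b
2) 1008.403ms=2b +1008.403ms=2b
3) 2016.807ms=4b +1008.403ms=2b
4) 3025.21ms=6b +1008.403ms=2b
Σ=8b of 8 (119bpm 4/4) — PASS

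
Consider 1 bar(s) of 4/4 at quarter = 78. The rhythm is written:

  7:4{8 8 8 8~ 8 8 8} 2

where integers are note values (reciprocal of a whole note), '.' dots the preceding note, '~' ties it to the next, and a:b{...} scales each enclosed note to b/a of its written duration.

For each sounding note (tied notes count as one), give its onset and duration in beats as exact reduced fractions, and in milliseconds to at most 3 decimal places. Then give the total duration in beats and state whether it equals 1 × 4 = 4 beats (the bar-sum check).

1) 0.0ms=0b +219.78ms=2/7b
2) 219.78ms=2/7b +219.78ms=2/7b
3) 439.56ms=4/7b +219.78ms=2/7b
4) 659.341ms=6/7b +439.56ms=4/7b
5) 1098.901ms=10/7b +219.78ms=2/7b
6) 1318.681ms=12/7b +219.78ms=2/7b
7) 1538.462ms=2b +1538.462ms=2b
Σ=4b of 4 (78bpm 4/4) — PASS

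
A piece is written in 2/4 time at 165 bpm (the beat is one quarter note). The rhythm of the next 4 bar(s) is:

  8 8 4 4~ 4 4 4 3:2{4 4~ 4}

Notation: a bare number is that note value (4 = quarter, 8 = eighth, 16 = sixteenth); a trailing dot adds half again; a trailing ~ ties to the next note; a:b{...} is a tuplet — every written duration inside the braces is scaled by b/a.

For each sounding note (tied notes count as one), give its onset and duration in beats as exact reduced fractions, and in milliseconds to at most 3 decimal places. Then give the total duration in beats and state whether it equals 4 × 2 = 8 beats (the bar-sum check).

1) 0.0ms=0b +181.818ms=1/2b
2) 181.818ms=1/2b +181.818ms=1/2b
3) 363.636ms=1b +363.636ms=1b
4) 727.273ms=2b +727.273ms=2b
5) 1454.545ms=4b +363.636ms=1b
6) 1818.182ms=5b +363.636ms=1b
7) 2181.818ms=6b +242.424ms=2/3b
8) 2424.242ms=20/3b +484.848ms=4/3b
Σ=8b of 8 (165bpm 2/4) — PASS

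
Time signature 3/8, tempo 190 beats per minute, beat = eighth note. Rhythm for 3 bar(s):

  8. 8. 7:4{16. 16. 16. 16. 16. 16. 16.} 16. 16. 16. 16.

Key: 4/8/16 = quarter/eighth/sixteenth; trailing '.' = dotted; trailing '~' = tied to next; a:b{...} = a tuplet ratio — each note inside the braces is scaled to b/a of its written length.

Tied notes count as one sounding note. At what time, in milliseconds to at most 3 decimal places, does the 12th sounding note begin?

note 12 onset = 15/2b = 2368.421ms

1. 0.0ms @ 0 + 473.684ms (3/2)
2. 473.684ms @ 3/2 + 473.684ms (3/2)
3. 947.368ms @ 3 + 135.338ms (3/7)
4. 1082.707ms @ 24/7 + 135.338ms (3/7)
5. 1218.045ms @ 27/7 + 135.338ms (3/7)
6. 1353.383ms @ 30/7 + 135.338ms (3/7)
7. 1488.722ms @ 33/7 + 135.338ms (3/7)
8. 1624.06ms @ 36/7 + 135.338ms (3/7)
9. 1759.398ms @ 39/7 + 135.338ms (3/7)
10. 1894.737ms @ 6 + 236.842ms (3/4)
11. 2131.579ms @ 27/4 + 236.842ms (3/4)
12. 2368.421ms @ 15/2 + 236.842ms (3/4)
13. 2605.263ms @ 33/4 + 236.842ms (3/4)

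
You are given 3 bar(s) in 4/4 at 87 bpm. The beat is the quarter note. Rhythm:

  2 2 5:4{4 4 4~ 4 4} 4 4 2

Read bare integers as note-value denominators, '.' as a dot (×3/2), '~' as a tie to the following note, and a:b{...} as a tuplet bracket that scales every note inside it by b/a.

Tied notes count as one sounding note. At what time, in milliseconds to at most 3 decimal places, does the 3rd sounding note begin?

1. 0.0ms @ 0 + 1379.31ms (2)
2. 1379.31ms @ 2 + 1379.31ms (2)
3. 2758.621ms @ 4 + 551.724ms (4/5)
4. 3310.345ms @ 24/5 + 551.724ms (4/5)
5. 3862.069ms @ 28/5 + 1103.448ms (8/5)
6. 4965.517ms @ 36/5 + 551.724ms (4/5)
7. 5517.241ms @ 8 + 689.655ms (1)
8. 6206.897ms @ 9 + 689.655ms (1)
9. 6896.552ms @ 10 + 1379.31ms (2)

note 3 onset = 4b = 2758.621ms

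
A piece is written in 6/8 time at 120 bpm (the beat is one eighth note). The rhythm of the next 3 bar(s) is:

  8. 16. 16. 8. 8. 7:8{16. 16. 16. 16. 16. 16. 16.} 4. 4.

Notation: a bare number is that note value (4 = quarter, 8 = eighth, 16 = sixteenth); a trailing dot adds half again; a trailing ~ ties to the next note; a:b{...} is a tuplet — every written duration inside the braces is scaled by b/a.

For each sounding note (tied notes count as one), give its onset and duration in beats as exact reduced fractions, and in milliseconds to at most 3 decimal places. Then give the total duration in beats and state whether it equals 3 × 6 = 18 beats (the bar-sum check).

1) 0.0ms=0b +750.0ms=3/2b
2) 750.0ms=3/2b +375.0ms=3/4b
3) 1125.0ms=9/4b +375.0ms=3/4b
4) 1500.0ms=3b +750.0ms=3/2b
5) 2250.0ms=9/2b +750.0ms=3/2b
6) 3000.0ms=6b +428.571ms=6/7b
7) 3428.571ms=48/7b +428.571ms=6/7b
8) 3857.143ms=54/7b +428.571ms=6/7b
9) 4285.714ms=60/7b +428.571ms=6/7b
10) 4714.286ms=66/7b +428.571ms=6/7b
11) 5142.857ms=72/7b +428.571ms=6/7b
12) 5571.429ms=78/7b +428.571ms=6/7b
13) 6000.0ms=12b +1500.0ms=3b
14) 7500.0ms=15b +1500.0ms=3b
Σ=18b of 18 (120bpm 6/8) — PASS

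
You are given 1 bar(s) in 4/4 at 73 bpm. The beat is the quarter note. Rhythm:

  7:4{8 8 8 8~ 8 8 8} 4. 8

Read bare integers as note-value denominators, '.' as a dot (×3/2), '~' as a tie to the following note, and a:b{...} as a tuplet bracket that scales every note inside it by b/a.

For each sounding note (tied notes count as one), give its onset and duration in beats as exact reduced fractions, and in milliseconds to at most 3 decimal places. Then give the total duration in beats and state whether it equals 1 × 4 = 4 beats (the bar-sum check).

1) 0.0ms=0b +234.834ms=2/7b
2) 234.834ms=2/7b +234.834ms=2/7b
3) 469.667ms=4/7b +234.834ms=2/7b
4) 704.501ms=6/7b +469.667ms=4/7b
5) 1174.168ms=10/7b +234.834ms=2/7b
6) 1409.002ms=12/7b +234.834ms=2/7b
7) 1643.836ms=2b +1232.877ms=3/2b
8) 2876.712ms=7/2b +410.959ms=1/2b
Σ=4b of 4 (73bpm 4/4) — PASS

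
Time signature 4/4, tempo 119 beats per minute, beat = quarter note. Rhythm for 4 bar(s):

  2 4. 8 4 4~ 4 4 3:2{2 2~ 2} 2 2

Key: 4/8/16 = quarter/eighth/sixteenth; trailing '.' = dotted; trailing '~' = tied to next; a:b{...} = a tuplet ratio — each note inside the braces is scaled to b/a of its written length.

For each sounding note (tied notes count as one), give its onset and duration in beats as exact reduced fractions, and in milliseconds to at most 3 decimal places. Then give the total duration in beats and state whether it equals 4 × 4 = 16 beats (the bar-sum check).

1) 0.0ms=0b +1008.403ms=2b
2) 1008.403ms=2b +756.303ms=3/2b
3) 1764.706ms=7/2b +252.101ms=1/2b
4) 2016.807ms=4b +504.202ms=1b
5) 2521.008ms=5b +1008.403ms=2b
6) 3529.412ms=7b +504.202ms=1b
7) 4033.613ms=8b +672.269ms=4/3b
8) 4705.882ms=28/3b +1344.538ms=8/3b
9) 6050.42ms=12b +1008.403ms=2b
10) 7058.824ms=14b +1008.403ms=2b
Σ=16b of 16 (119bpm 4/4) — PASS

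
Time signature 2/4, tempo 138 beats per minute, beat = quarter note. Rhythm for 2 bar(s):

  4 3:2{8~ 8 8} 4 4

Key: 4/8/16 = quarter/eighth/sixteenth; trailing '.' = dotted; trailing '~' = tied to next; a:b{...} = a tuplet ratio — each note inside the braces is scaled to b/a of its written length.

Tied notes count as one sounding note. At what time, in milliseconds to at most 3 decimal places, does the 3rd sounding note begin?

note 3 onset = 5/3b = 724.638ms

1. 0.0ms @ 0 + 434.783ms (1)
2. 434.783ms @ 1 + 289.855ms (2/3)
3. 724.638ms @ 5/3 + 144.928ms (1/3)
4. 869.565ms @ 2 + 434.783ms (1)
5. 1304.348ms @ 3 + 434.783ms (1)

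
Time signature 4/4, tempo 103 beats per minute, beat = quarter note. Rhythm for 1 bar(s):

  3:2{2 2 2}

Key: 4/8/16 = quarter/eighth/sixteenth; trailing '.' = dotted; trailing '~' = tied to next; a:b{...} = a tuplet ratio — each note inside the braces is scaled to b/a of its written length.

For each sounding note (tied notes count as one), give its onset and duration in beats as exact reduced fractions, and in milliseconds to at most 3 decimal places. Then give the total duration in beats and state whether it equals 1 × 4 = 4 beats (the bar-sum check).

1) 0.0ms=0b +776.699ms=4/3b
2) 776.699ms=4/3b +776.699ms=4/3b
3) 1553.398ms=8/3b +776.699ms=4/3b
Σ=4b of 4 (103bpm 4/4) — PASS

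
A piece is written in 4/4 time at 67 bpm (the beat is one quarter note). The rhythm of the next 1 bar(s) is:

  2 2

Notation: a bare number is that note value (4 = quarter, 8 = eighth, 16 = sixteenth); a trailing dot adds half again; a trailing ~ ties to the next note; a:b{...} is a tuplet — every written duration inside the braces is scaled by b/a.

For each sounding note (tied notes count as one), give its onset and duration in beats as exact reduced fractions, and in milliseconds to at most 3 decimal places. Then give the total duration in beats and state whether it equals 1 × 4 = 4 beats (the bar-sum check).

1) 0.0ms=0b +1791.045ms=2b
2) 1791.045ms=2b +1791.045ms=2b
Σ=4b of 4 (67bpm 4/4) — PASS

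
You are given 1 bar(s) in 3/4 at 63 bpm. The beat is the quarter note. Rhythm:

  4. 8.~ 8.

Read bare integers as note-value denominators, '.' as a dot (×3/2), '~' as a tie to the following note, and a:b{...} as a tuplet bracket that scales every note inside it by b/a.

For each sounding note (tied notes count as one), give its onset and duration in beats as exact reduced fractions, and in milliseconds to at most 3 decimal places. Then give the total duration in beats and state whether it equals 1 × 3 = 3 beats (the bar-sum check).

1) 0.0ms=0b +1428.571ms=3/2b
2) 1428.571ms=3/2b +1428.571ms=3/2b
Σ=3b of 3 (63bpm 3/4) — PASS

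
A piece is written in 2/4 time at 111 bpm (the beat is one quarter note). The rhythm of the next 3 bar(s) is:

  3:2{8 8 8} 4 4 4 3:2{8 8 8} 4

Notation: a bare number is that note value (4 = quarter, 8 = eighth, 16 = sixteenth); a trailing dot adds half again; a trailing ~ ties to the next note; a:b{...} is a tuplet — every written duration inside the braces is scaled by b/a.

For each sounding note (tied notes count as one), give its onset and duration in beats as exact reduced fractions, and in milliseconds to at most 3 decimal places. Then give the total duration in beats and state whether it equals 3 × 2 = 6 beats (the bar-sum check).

1) 0.0ms=0b +180.18ms=1/3b
2) 180.18ms=1/3b +180.18ms=1/3b
3) 360.36ms=2/3b +180.18ms=1/3b
4) 540.541ms=1b +540.541ms=1b
5) 1081.081ms=2b +540.541ms=1b
6) 1621.622ms=3b +540.541ms=1b
7) 2162.162ms=4b +180.18ms=1/3b
8) 2342.342ms=13/3b +180.18ms=1/3b
9) 2522.523ms=14/3b +180.18ms=1/3b
10) 2702.703ms=5b +540.541ms=1b
Σ=6b of 6 (111bpm 2/4) — PASS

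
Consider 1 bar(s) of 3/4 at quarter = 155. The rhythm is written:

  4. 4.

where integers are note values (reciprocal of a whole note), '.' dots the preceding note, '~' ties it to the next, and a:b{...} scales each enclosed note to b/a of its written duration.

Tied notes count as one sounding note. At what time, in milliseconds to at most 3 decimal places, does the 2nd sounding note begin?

1. 0.0ms @ 0 + 580.645ms (3/2)
2. 580.645ms @ 3/2 + 580.645ms (3/2)

note 2 onset = 3/2b = 580.645ms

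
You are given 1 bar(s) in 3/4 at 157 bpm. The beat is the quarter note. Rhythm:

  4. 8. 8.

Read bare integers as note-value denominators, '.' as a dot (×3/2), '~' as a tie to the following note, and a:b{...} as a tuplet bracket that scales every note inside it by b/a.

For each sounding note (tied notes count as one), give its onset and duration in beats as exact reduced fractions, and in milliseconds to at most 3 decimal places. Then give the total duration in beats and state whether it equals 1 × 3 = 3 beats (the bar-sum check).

1) 0.0ms=0b +573.248ms=3/2b
2) 573.248ms=3/2b +286.624ms=3/4b
3) 859.873ms=9/4b +286.624ms=3/4b
Σ=3b of 3 (157bpm 3/4) — PASS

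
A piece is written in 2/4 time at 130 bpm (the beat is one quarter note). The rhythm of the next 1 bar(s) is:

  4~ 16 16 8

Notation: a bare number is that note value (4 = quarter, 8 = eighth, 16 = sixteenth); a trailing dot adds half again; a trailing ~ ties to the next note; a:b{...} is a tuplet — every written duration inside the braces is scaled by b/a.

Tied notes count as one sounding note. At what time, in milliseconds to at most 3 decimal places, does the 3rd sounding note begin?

1. 0.0ms @ 0 + 576.923ms (5/4)
2. 576.923ms @ 5/4 + 115.385ms (1/4)
3. 692.308ms @ 3/2 + 230.769ms (1/2)

note 3 onset = 3/2b = 692.308ms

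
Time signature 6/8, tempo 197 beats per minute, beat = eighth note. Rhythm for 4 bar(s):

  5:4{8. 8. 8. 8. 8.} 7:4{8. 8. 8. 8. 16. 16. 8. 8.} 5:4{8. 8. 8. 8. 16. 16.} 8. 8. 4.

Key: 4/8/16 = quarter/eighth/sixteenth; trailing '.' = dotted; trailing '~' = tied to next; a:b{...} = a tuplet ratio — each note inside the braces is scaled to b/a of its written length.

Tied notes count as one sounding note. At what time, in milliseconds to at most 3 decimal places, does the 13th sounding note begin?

1. 0.0ms @ 0 + 365.482ms (6/5)
2. 365.482ms @ 6/5 + 365.482ms (6/5)
3. 730.964ms @ 12/5 + 365.482ms (6/5)
4. 1096.447ms @ 18/5 + 365.482ms (6/5)
5. 1461.929ms @ 24/5 + 365.482ms (6/5)
6. 1827.411ms @ 6 + 261.059ms (6/7)
7. 2088.47ms @ 48/7 + 261.059ms (6/7)
8. 2349.529ms @ 54/7 + 261.059ms (6/7)
9. 2610.587ms @ 60/7 + 261.059ms (6/7)
10. 2871.646ms @ 66/7 + 130.529ms (3/7)
11. 3002.175ms @ 69/7 + 130.529ms (3/7)
12. 3132.705ms @ 72/7 + 261.059ms (6/7)
13. 3393.764ms @ 78/7 + 261.059ms (6/7)
14. 3654.822ms @ 12 + 365.482ms (6/5)
15. 4020.305ms @ 66/5 + 365.482ms (6/5)
16. 4385.787ms @ 72/5 + 365.482ms (6/5)
17. 4751.269ms @ 78/5 + 365.482ms (6/5)
18. 5116.751ms @ 84/5 + 182.741ms (3/5)
19. 5299.492ms @ 87/5 + 182.741ms (3/5)
20. 5482.234ms @ 18 + 456.853ms (3/2)
21. 5939.086ms @ 39/2 + 456.853ms (3/2)
22. 6395.939ms @ 21 + 913.706ms (3)

note 13 onset = 78/7b = 3393.764ms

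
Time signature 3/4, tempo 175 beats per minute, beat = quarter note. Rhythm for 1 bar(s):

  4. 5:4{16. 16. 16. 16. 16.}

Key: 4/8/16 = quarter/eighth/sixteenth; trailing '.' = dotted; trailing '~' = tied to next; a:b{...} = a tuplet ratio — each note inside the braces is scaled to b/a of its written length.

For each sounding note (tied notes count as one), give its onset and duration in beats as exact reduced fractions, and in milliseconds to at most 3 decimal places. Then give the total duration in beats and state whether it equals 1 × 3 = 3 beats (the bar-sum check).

1) 0.0ms=0b +514.286ms=3/2b
2) 514.286ms=3/2b +102.857ms=3/10b
3) 617.143ms=9/5b +102.857ms=3/10b
4) 720.0ms=21/10b +102.857ms=3/10b
5) 822.857ms=12/5b +102.857ms=3/10b
6) 925.714ms=27/10b +102.857ms=3/10b
Σ=3b of 3 (175bpm 3/4) — PASS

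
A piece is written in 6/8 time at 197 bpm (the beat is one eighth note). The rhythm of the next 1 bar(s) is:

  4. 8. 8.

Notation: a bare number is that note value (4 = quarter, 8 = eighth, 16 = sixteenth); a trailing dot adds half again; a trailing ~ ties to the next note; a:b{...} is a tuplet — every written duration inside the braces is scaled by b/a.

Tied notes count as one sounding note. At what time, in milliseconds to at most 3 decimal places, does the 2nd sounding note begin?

1. 0.0ms @ 0 + 913.706ms (3)
2. 913.706ms @ 3 + 456.853ms (3/2)
3. 1370.558ms @ 9/2 + 456.853ms (3/2)

note 2 onset = 3b = 913.706ms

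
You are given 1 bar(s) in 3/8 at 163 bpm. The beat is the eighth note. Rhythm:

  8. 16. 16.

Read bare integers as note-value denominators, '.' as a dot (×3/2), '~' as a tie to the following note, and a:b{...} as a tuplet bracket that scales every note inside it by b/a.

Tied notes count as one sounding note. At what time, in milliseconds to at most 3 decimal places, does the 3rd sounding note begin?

note 3 onset = 9/4b = 828.221ms

1. 0.0ms @ 0 + 552.147ms (3/2)
2. 552.147ms @ 3/2 + 276.074ms (3/4)
3. 828.221ms @ 9/4 + 276.074ms (3/4)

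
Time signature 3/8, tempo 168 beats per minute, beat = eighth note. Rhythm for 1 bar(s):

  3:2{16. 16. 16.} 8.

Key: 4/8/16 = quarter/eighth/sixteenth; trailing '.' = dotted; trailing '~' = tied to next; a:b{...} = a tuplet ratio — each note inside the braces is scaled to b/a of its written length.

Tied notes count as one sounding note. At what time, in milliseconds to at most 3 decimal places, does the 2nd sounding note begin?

1. 0.0ms @ 0 + 178.571ms (1/2)
2. 178.571ms @ 1/2 + 178.571ms (1/2)
3. 357.143ms @ 1 + 178.571ms (1/2)
4. 535.714ms @ 3/2 + 535.714ms (3/2)

note 2 onset = 1/2b = 178.571ms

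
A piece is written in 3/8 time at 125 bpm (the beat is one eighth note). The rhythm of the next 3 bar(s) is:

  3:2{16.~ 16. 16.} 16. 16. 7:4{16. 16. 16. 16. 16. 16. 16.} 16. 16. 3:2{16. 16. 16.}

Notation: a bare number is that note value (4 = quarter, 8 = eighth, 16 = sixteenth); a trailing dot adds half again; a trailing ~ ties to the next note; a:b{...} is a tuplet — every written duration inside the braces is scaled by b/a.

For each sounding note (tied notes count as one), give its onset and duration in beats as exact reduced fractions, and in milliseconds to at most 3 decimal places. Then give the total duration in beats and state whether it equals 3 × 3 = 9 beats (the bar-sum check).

1) 0.0ms=0b +480.0ms=1b
2) 480.0ms=1b +240.0ms=1/2b
3) 720.0ms=3/2b +360.0ms=3/4b
4) 1080.0ms=9/4b +360.0ms=3/4b
5) 1440.0ms=3b +205.714ms=3/7b
6) 1645.714ms=24/7b +205.714ms=3/7b
7) 1851.429ms=27/7b +205.714ms=3/7b
8) 2057.143ms=30/7b +205.714ms=3/7b
9) 2262.857ms=33/7b +205.714ms=3/7b
10) 2468.571ms=36/7b +205.714ms=3/7b
11) 2674.286ms=39/7b +205.714ms=3/7b
12) 2880.0ms=6b +360.0ms=3/4b
13) 3240.0ms=27/4b +360.0ms=3/4b
14) 3600.0ms=15/2b +240.0ms=1/2b
15) 3840.0ms=8b +240.0ms=1/2b
16) 4080.0ms=17/2b +240.0ms=1/2b
Σ=9b of 9 (125bpm 3/8) — PASS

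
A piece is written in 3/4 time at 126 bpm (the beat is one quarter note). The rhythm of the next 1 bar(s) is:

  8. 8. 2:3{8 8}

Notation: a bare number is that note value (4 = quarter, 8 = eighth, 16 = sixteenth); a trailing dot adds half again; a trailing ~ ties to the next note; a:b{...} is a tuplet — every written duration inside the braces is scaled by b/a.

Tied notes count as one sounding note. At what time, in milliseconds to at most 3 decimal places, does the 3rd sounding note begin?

1. 0.0ms @ 0 + 357.143ms (3/4)
2. 357.143ms @ 3/4 + 357.143ms (3/4)
3. 714.286ms @ 3/2 + 357.143ms (3/4)
4. 1071.429ms @ 9/4 + 357.143ms (3/4)

note 3 onset = 3/2b = 714.286ms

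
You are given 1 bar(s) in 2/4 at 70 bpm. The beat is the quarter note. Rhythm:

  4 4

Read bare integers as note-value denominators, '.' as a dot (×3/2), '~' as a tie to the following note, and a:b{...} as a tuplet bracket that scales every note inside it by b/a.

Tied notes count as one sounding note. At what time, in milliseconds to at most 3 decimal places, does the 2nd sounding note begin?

note 2 onset = 1b = 857.143ms

1. 0.0ms @ 0 + 857.143ms (1)
2. 857.143ms @ 1 + 857.143ms (1)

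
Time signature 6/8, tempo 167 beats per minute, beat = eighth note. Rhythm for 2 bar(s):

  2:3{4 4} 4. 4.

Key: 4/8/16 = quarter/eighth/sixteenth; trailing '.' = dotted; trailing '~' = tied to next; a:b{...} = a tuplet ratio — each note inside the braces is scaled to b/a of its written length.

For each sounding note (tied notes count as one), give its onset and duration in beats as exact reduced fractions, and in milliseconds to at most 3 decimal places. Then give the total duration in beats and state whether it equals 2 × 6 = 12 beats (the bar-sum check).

1) 0.0ms=0b +1077.844ms=3b
2) 1077.844ms=3b +1077.844ms=3b
3) 2155.689ms=6b +1077.844ms=3b
4) 3233.533ms=9b +1077.844ms=3b
Σ=12b of 12 (167bpm 6/8) — PASS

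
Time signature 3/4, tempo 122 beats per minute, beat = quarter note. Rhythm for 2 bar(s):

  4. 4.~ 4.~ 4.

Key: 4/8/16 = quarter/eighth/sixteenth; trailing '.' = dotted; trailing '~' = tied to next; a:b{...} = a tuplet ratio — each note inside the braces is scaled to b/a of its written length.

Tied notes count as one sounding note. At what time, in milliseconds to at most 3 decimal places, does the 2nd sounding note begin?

note 2 onset = 3/2b = 737.705ms

1. 0.0ms @ 0 + 737.705ms (3/2)
2. 737.705ms @ 3/2 + 2213.115ms (9/2)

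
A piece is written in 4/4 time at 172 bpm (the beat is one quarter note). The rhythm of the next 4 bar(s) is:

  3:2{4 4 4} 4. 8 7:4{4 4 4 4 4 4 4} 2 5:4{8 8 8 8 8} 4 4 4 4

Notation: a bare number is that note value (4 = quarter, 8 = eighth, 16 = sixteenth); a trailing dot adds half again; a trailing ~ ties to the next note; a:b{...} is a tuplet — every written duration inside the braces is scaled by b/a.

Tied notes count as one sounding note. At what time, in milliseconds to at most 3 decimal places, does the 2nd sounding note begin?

note 2 onset = 2/3b = 232.558ms

1. 0.0ms @ 0 + 232.558ms (2/3)
2. 232.558ms @ 2/3 + 232.558ms (2/3)
3. 465.116ms @ 4/3 + 232.558ms (2/3)
4. 697.674ms @ 2 + 523.256ms (3/2)
5. 1220.93ms @ 7/2 + 174.419ms (1/2)
6. 1395.349ms @ 4 + 199.336ms (4/7)
7. 1594.684ms @ 32/7 + 199.336ms (4/7)
8. 1794.02ms @ 36/7 + 199.336ms (4/7)
9. 1993.355ms @ 40/7 + 199.336ms (4/7)
10. 2192.691ms @ 44/7 + 199.336ms (4/7)
11. 2392.027ms @ 48/7 + 199.336ms (4/7)
12. 2591.362ms @ 52/7 + 199.336ms (4/7)
13. 2790.698ms @ 8 + 697.674ms (2)
14. 3488.372ms @ 10 + 139.535ms (2/5)
15. 3627.907ms @ 52/5 + 139.535ms (2/5)
16. 3767.442ms @ 54/5 + 139.535ms (2/5)
17. 3906.977ms @ 56/5 + 139.535ms (2/5)
18. 4046.512ms @ 58/5 + 139.535ms (2/5)
19. 4186.047ms @ 12 + 348.837ms (1)
20. 4534.884ms @ 13 + 348.837ms (1)
21. 4883.721ms @ 14 + 348.837ms (1)
22. 5232.558ms @ 15 + 348.837ms (1)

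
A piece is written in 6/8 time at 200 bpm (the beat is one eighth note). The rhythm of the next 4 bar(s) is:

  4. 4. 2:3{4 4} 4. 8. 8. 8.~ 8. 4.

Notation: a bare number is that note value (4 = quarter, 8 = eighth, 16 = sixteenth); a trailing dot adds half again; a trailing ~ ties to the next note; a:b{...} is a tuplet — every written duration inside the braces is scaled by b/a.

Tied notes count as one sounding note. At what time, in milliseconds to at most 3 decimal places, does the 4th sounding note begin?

1. 0.0ms @ 0 + 900.0ms (3)
2. 900.0ms @ 3 + 900.0ms (3)
3. 1800.0ms @ 6 + 900.0ms (3)
4. 2700.0ms @ 9 + 900.0ms (3)
5. 3600.0ms @ 12 + 900.0ms (3)
6. 4500.0ms @ 15 + 450.0ms (3/2)
7. 4950.0ms @ 33/2 + 450.0ms (3/2)
8. 5400.0ms @ 18 + 900.0ms (3)
9. 6300.0ms @ 21 + 900.0ms (3)

note 4 onset = 9b = 2700.0ms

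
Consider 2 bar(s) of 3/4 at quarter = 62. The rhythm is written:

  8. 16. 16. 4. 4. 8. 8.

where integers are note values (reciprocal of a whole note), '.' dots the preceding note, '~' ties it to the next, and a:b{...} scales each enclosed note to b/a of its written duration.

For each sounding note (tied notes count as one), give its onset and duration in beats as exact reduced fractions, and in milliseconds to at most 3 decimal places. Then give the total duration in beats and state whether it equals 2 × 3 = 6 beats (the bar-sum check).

1) 0.0ms=0b +725.806ms=3/4b
2) 725.806ms=3/4b +362.903ms=3/8b
3) 1088.71ms=9/8b +362.903ms=3/8b
4) 1451.613ms=3/2b +1451.613ms=3/2b
5) 2903.226ms=3b +1451.613ms=3/2b
6) 4354.839ms=9/2b +725.806ms=3/4b
7) 5080.645ms=21/4b +725.806ms=3/4b
Σ=6b of 6 (62bpm 3/4) — PASS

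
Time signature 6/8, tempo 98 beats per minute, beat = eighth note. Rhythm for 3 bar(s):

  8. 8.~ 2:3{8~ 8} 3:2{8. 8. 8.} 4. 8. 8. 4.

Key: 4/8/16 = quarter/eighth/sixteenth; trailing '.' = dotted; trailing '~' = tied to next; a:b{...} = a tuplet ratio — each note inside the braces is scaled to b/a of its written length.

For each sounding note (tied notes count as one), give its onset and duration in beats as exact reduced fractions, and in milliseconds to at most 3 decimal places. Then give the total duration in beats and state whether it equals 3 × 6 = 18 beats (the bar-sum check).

1) 0.0ms=0b +918.367ms=3/2b
2) 918.367ms=3/2b +2755.102ms=9/2b
3) 3673.469ms=6b +612.245ms=1b
4) 4285.714ms=7b +612.245ms=1b
5) 4897.959ms=8b +612.245ms=1b
6) 5510.204ms=9b +1836.735ms=3b
7) 7346.939ms=12b +918.367ms=3/2b
8) 8265.306ms=27/2b +918.367ms=3/2b
9) 9183.673ms=15b +1836.735ms=3b
Σ=18b of 18 (98bpm 6/8) — PASS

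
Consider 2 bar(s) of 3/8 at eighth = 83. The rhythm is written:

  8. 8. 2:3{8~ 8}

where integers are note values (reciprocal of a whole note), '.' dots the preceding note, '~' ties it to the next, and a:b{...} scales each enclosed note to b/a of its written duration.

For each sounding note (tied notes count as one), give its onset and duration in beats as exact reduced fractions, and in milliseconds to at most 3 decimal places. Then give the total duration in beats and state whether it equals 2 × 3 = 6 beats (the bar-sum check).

1) 0.0ms=0b +1084.337ms=3/2b
2) 1084.337ms=3/2b +1084.337ms=3/2b
3) 2168.675ms=3b +2168.675ms=3b
Σ=6b of 6 (83bpm 3/8) — PASS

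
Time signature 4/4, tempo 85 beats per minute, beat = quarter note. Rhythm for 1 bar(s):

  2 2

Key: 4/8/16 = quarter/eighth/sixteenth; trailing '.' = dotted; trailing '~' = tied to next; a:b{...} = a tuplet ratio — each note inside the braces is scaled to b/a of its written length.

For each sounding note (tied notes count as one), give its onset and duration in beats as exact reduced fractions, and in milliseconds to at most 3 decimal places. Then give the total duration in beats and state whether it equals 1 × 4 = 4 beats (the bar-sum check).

1) 0.0ms=0b +1411.765ms=2b
2) 1411.765ms=2b +1411.765ms=2b
Σ=4b of 4 (85bpm 4/4) — PASS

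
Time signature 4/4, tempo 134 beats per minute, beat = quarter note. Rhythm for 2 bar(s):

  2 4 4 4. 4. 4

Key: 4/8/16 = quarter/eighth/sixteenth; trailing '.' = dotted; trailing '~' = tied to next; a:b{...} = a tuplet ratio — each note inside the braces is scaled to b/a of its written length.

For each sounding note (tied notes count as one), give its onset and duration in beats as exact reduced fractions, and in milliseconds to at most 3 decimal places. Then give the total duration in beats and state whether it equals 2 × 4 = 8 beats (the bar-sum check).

1) 0.0ms=0b +895.522ms=2b
2) 895.522ms=2b +447.761ms=1b
3) 1343.284ms=3b +447.761ms=1b
4) 1791.045ms=4b +671.642ms=3/2b
5) 2462.687ms=11/2b +671.642ms=3/2b
6) 3134.328ms=7b +447.761ms=1b
Σ=8b of 8 (134bpm 4/4) — PASS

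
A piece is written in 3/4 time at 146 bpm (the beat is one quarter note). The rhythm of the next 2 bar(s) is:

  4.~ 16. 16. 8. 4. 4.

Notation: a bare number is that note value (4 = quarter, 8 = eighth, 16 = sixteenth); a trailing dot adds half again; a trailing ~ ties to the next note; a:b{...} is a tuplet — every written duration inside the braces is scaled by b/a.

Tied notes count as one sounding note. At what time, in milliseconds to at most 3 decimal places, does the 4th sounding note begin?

note 4 onset = 3b = 1232.877ms

1. 0.0ms @ 0 + 770.548ms (15/8)
2. 770.548ms @ 15/8 + 154.11ms (3/8)
3. 924.658ms @ 9/4 + 308.219ms (3/4)
4. 1232.877ms @ 3 + 616.438ms (3/2)
5. 1849.315ms @ 9/2 + 616.438ms (3/2)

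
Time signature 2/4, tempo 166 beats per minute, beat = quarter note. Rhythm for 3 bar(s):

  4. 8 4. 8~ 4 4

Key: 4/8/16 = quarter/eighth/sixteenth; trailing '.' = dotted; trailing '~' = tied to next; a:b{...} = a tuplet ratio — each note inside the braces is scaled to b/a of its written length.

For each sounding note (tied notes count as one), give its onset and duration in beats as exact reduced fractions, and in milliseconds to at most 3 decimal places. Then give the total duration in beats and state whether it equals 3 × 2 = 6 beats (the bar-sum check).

1) 0.0ms=0b +542.169ms=3/2b
2) 542.169ms=3/2b +180.723ms=1/2b
3) 722.892ms=2b +542.169ms=3/2b
4) 1265.06ms=7/2b +542.169ms=3/2b
5) 1807.229ms=5b +361.446ms=1b
Σ=6b of 6 (166bpm 2/4) — PASS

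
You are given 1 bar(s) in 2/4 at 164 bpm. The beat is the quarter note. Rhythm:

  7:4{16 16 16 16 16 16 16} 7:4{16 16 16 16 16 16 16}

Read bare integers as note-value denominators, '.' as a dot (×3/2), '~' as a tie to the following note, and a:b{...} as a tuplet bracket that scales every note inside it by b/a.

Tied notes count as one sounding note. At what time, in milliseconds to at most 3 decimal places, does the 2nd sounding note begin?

1. 0.0ms @ 0 + 52.265ms (1/7)
2. 52.265ms @ 1/7 + 52.265ms (1/7)
3. 104.53ms @ 2/7 + 52.265ms (1/7)
4. 156.794ms @ 3/7 + 52.265ms (1/7)
5. 209.059ms @ 4/7 + 52.265ms (1/7)
6. 261.324ms @ 5/7 + 52.265ms (1/7)
7. 313.589ms @ 6/7 + 52.265ms (1/7)
8. 365.854ms @ 1 + 52.265ms (1/7)
9. 418.118ms @ 8/7 + 52.265ms (1/7)
10. 470.383ms @ 9/7 + 52.265ms (1/7)
11. 522.648ms @ 10/7 + 52.265ms (1/7)
12. 574.913ms @ 11/7 + 52.265ms (1/7)
13. 627.178ms @ 12/7 + 52.265ms (1/7)
14. 679.443ms @ 13/7 + 52.265ms (1/7)

note 2 onset = 1/7b = 52.265ms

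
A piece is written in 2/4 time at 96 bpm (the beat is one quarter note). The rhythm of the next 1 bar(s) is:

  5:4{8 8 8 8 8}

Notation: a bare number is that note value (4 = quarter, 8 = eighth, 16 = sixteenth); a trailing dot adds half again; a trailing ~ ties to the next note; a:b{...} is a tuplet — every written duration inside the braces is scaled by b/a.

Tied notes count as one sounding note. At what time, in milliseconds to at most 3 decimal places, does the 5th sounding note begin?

note 5 onset = 8/5b = 1000.0ms

1. 0.0ms @ 0 + 250.0ms (2/5)
2. 250.0ms @ 2/5 + 250.0ms (2/5)
3. 500.0ms @ 4/5 + 250.0ms (2/5)
4. 750.0ms @ 6/5 + 250.0ms (2/5)
5. 1000.0ms @ 8/5 + 250.0ms (2/5)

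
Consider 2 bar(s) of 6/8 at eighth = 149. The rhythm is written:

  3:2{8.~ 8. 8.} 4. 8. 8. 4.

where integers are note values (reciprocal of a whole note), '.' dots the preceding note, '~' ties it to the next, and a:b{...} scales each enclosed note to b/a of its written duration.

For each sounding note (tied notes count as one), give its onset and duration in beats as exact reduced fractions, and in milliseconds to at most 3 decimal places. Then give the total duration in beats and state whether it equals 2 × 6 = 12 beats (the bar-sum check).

1) 0.0ms=0b +805.369ms=2b
2) 805.369ms=2b +402.685ms=1b
3) 1208.054ms=3b +1208.054ms=3b
4) 2416.107ms=6b +604.027ms=3/2b
5) 3020.134ms=15/2b +604.027ms=3/2b
6) 3624.161ms=9b +1208.054ms=3b
Σ=12b of 12 (149bpm 6/8) — PASS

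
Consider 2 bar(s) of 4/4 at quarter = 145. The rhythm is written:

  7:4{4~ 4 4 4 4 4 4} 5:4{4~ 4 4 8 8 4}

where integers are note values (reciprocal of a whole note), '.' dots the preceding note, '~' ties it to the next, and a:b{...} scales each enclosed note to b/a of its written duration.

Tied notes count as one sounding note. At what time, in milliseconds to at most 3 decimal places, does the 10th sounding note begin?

note 10 onset = 34/5b = 2813.793ms

1. 0.0ms @ 0 + 472.906ms (8/7)
2. 472.906ms @ 8/7 + 236.453ms (4/7)
3. 709.36ms @ 12/7 + 236.453ms (4/7)
4. 945.813ms @ 16/7 + 236.453ms (4/7)
5. 1182.266ms @ 20/7 + 236.453ms (4/7)
6. 1418.719ms @ 24/7 + 236.453ms (4/7)
7. 1655.172ms @ 4 + 662.069ms (8/5)
8. 2317.241ms @ 28/5 + 331.034ms (4/5)
9. 2648.276ms @ 32/5 + 165.517ms (2/5)
10. 2813.793ms @ 34/5 + 165.517ms (2/5)
11. 2979.31ms @ 36/5 + 331.034ms (4/5)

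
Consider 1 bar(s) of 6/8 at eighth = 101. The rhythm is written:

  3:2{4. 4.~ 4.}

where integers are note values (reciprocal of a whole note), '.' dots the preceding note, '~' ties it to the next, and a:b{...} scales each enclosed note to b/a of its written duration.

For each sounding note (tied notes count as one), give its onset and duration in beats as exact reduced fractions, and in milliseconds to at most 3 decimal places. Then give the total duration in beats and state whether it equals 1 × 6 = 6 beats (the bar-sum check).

1) 0.0ms=0b +1188.119ms=2b
2) 1188.119ms=2b +2376.238ms=4b
Σ=6b of 6 (101bpm 6/8) — PASS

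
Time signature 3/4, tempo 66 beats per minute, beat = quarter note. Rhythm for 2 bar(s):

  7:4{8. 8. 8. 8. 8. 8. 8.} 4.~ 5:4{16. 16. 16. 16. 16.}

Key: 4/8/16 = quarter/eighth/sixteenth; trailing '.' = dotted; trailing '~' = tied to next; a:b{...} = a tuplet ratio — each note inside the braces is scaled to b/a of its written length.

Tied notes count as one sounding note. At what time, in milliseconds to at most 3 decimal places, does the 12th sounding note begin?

1. 0.0ms @ 0 + 389.61ms (3/7)
2. 389.61ms @ 3/7 + 389.61ms (3/7)
3. 779.221ms @ 6/7 + 389.61ms (3/7)
4. 1168.831ms @ 9/7 + 389.61ms (3/7)
5. 1558.442ms @ 12/7 + 389.61ms (3/7)
6. 1948.052ms @ 15/7 + 389.61ms (3/7)
7. 2337.662ms @ 18/7 + 389.61ms (3/7)
8. 2727.273ms @ 3 + 1636.364ms (9/5)
9. 4363.636ms @ 24/5 + 272.727ms (3/10)
10. 4636.364ms @ 51/10 + 272.727ms (3/10)
11. 4909.091ms @ 27/5 + 272.727ms (3/10)
12. 5181.818ms @ 57/10 + 272.727ms (3/10)

note 12 onset = 57/10b = 5181.818ms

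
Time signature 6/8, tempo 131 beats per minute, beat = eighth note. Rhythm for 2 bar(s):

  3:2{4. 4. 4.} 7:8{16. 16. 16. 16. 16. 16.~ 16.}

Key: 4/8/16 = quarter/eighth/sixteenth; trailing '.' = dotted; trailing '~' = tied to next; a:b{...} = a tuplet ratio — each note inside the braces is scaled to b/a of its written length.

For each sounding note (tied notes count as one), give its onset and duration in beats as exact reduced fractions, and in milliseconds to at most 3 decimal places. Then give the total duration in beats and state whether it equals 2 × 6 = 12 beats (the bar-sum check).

1) 0.0ms=0b +916.031ms=2b
2) 916.031ms=2b +916.031ms=2b
3) 1832.061ms=4b +916.031ms=2b
4) 2748.092ms=6b +392.585ms=6/7b
5) 3140.676ms=48/7b +392.585ms=6/7b
6) 3533.261ms=54/7b +392.585ms=6/7b
7) 3925.845ms=60/7b +392.585ms=6/7b
8) 4318.43ms=66/7b +392.585ms=6/7b
9) 4711.014ms=72/7b +785.169ms=12/7b
Σ=12b of 12 (131bpm 6/8) — PASS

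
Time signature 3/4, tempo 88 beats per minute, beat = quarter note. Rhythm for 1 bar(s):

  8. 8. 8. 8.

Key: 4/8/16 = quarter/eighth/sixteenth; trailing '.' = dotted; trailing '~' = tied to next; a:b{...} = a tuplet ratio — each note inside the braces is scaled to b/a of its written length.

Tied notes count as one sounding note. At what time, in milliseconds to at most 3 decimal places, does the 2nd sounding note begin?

note 2 onset = 3/4b = 511.364ms

1. 0.0ms @ 0 + 511.364ms (3/4)
2. 511.364ms @ 3/4 + 511.364ms (3/4)
3. 1022.727ms @ 3/2 + 511.364ms (3/4)
4. 1534.091ms @ 9/4 + 511.364ms (3/4)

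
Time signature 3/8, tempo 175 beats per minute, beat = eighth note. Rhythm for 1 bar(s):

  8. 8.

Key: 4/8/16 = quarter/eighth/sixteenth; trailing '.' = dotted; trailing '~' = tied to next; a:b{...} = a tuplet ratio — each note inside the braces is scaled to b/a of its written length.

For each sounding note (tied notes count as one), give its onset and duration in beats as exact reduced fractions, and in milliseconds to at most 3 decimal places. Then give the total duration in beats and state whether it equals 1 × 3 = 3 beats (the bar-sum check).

1) 0.0ms=0b +514.286ms=3/2b
2) 514.286ms=3/2b +514.286ms=3/2b
Σ=3b of 3 (175bpm 3/8) — PASS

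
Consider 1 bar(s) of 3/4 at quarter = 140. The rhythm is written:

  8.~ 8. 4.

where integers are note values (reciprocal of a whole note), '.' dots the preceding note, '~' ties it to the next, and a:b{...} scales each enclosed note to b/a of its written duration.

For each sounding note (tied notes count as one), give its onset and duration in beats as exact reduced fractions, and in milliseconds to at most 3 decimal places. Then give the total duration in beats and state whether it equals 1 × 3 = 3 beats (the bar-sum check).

1) 0.0ms=0b +642.857ms=3/2b
2) 642.857ms=3/2b +642.857ms=3/2b
Σ=3b of 3 (140bpm 3/4) — PASS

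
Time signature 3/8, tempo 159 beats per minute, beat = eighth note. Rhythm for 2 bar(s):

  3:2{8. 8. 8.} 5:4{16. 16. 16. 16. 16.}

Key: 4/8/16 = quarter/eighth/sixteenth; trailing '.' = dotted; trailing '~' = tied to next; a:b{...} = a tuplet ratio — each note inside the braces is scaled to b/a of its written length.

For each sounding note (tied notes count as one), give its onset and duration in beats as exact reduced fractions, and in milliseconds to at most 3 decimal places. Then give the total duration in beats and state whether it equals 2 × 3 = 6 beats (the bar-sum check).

1) 0.0ms=0b +377.358ms=1b
2) 377.358ms=1b +377.358ms=1b
3) 754.717ms=2b +377.358ms=1b
4) 1132.075ms=3b +226.415ms=3/5b
5) 1358.491ms=18/5b +226.415ms=3/5b
6) 1584.906ms=21/5b +226.415ms=3/5b
7) 1811.321ms=24/5b +226.415ms=3/5b
8) 2037.736ms=27/5b +226.415ms=3/5b
Σ=6b of 6 (159bpm 3/8) — PASS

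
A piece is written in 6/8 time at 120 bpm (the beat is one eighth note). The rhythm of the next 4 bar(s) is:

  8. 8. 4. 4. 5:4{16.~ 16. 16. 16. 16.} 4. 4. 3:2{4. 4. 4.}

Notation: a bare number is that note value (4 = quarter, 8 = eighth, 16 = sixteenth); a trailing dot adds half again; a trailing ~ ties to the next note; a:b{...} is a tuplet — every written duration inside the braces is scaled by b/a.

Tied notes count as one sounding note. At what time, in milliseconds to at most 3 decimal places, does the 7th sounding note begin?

note 7 onset = 54/5b = 5400.0ms

1. 0.0ms @ 0 + 750.0ms (3/2)
2. 750.0ms @ 3/2 + 750.0ms (3/2)
3. 1500.0ms @ 3 + 1500.0ms (3)
4. 3000.0ms @ 6 + 1500.0ms (3)
5. 4500.0ms @ 9 + 600.0ms (6/5)
6. 5100.0ms @ 51/5 + 300.0ms (3/5)
7. 5400.0ms @ 54/5 + 300.0ms (3/5)
8. 5700.0ms @ 57/5 + 300.0ms (3/5)
9. 6000.0ms @ 12 + 1500.0ms (3)
10. 7500.0ms @ 15 + 1500.0ms (3)
11. 9000.0ms @ 18 + 1000.0ms (2)
12. 10000.0ms @ 20 + 1000.0ms (2)
13. 11000.0ms @ 22 + 1000.0ms (2)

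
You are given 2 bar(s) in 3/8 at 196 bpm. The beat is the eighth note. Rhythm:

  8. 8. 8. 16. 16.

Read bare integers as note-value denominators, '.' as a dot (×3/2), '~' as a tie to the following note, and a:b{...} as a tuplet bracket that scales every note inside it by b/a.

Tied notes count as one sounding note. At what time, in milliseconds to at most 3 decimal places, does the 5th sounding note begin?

1. 0.0ms @ 0 + 459.184ms (3/2)
2. 459.184ms @ 3/2 + 459.184ms (3/2)
3. 918.367ms @ 3 + 459.184ms (3/2)
4. 1377.551ms @ 9/2 + 229.592ms (3/4)
5. 1607.143ms @ 21/4 + 229.592ms (3/4)

note 5 onset = 21/4b = 1607.143ms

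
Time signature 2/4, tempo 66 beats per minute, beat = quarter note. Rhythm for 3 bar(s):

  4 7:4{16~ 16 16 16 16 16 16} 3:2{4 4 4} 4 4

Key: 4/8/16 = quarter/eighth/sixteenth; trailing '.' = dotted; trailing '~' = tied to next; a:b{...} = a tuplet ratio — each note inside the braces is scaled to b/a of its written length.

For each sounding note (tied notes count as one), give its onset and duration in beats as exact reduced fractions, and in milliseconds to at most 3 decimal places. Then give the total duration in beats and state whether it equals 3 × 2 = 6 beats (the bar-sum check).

1) 0.0ms=0b +909.091ms=1b
2) 909.091ms=1b +259.74ms=2/7b
3) 1168.831ms=9/7b +129.87ms=1/7b
4) 1298.701ms=10/7b +129.87ms=1/7b
5) 1428.571ms=11/7b +129.87ms=1/7b
6) 1558.442ms=12/7b +129.87ms=1/7b
7) 1688.312ms=13/7b +129.87ms=1/7b
8) 1818.182ms=2b +606.061ms=2/3b
9) 2424.242ms=8/3b +606.061ms=2/3b
10) 3030.303ms=10/3b +606.061ms=2/3b
11) 3636.364ms=4b +909.091ms=1b
12) 4545.455ms=5b +909.091ms=1b
Σ=6b of 6 (66bpm 2/4) — PASS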